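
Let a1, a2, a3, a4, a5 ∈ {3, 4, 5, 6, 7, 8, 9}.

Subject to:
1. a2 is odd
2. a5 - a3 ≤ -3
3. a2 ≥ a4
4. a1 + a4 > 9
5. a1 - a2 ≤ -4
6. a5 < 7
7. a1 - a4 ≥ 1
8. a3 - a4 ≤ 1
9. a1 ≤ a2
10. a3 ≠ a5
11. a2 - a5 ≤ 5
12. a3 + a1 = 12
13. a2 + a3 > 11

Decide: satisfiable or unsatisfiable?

Constraints 2, 5, 7, 8, and 11 give a1 − a4 ≥ 1, a4 − a3 ≥ -1, a3 − a5 ≥ 3, a5 − a2 ≥ -5, a2 − a1 ≥ 4.
Adding all 5 inequalities: the left sides telescope to 0, and the right sides sum to 1 + (-1) + 3 + (-5) + 4 = 2. So 0 ≥ 2, which is false.

Unsatisfiable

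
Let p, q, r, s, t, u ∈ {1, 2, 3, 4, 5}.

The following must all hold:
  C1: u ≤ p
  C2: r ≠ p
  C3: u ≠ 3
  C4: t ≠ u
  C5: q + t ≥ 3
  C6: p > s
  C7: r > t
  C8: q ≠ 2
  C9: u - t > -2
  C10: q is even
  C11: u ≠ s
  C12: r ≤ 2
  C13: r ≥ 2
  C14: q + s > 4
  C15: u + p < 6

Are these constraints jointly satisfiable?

Take p = 3, q = 4, r = 2, s = 1, t = 1, u = 2. Then constraint 5: q + t = 5; constraint 9: u - t = 1, and every other listed constraint is also met.

Satisfiable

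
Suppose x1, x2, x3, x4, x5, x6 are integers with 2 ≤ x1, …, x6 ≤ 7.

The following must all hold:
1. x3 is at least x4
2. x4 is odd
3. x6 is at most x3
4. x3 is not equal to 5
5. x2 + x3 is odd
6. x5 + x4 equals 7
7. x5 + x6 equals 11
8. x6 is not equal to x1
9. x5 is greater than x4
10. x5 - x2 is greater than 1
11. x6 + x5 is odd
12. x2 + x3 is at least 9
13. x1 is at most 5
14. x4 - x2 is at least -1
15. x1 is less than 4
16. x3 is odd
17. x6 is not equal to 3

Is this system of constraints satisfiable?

Satisfiable

The assignment x1 = 2, x2 = 2, x3 = 7, x4 = 3, x5 = 4, x6 = 7 works:
  constraint 6 holds since x5 + x4 = 7.
  constraint 7 holds since x5 + x6 = 11.
The rest check out directly.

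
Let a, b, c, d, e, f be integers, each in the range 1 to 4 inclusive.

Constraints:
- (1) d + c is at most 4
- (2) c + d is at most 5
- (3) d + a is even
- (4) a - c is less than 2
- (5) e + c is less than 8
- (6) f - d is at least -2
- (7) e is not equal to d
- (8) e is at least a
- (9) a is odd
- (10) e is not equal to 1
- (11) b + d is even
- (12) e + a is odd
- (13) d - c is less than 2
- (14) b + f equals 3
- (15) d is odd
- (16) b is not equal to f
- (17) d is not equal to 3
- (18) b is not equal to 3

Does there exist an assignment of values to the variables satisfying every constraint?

Setting (a, b, c, d, e, f) = (1, 1, 1, 1, 4, 2) satisfies everything: constraint 1: d + c = 2; constraint 2: c + d = 2; constraint 4: a - c = 0, and the others follow.

Satisfiable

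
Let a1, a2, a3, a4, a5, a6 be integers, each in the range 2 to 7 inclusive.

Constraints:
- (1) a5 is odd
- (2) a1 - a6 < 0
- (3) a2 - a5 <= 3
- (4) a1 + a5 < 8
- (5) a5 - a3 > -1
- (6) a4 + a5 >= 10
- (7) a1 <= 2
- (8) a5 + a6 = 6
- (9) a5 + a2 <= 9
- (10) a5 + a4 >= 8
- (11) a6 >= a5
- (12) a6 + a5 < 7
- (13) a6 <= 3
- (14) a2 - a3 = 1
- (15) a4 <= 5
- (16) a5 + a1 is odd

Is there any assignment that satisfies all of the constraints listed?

From constraint 15: a4 ≤ 5. From constraints 11 and 13: a5 ≤ a6 ≤ 3. Hence a4 + a5 ≤ 8. But constraint 6 requires a4 + a5 ≥ 10, and 10 > 8. Contradiction.

Unsatisfiable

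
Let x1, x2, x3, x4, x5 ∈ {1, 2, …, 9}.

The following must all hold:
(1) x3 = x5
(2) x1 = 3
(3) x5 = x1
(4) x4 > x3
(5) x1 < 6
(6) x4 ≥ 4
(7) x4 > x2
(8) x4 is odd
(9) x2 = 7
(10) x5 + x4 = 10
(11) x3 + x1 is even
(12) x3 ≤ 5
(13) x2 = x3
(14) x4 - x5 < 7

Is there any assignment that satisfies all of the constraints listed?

Constraint 9 fixes x2 = 7 and constraint 2 fixes x1 = 3. Constraints 1, 3, and 13 give x2 = x3 = x5 = x1, so x2 = x1. But 7 ≠ 3 — contradiction.

Unsatisfiable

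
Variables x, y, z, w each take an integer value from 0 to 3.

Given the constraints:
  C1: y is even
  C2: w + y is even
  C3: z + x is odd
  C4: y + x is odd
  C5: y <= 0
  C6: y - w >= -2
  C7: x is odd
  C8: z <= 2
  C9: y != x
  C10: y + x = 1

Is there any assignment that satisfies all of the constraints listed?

Try x = 1, y = 0, z = 0, w = 0.
Check constraint 6: y - w = 0; constraint 10: y + x = 1. The remaining constraints are straightforward to verify.

Satisfiable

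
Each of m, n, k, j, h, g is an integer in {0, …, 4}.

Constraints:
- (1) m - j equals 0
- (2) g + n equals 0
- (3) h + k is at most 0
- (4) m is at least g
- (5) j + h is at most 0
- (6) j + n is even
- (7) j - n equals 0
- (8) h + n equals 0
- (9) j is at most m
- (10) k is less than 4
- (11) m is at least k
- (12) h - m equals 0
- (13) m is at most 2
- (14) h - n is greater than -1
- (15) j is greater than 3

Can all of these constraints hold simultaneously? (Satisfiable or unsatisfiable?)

Unsatisfiable

From constraint 15: j ≥ 4. From constraints 9 and 13: j ≤ m and m ≤ 2, so j ≤ 2. But 2 < 4, so no value of j works.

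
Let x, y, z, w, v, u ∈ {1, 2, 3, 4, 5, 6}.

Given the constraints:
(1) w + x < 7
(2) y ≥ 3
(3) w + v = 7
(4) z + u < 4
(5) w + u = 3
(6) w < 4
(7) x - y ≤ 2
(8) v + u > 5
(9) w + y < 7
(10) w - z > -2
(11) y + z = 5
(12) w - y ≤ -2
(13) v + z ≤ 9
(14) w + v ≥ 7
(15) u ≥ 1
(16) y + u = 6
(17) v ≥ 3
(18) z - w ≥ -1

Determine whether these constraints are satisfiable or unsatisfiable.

Take x = 5, y = 4, z = 1, w = 1, v = 6, u = 2. Then constraint 1: w + x = 6; constraint 3: w + v = 7; constraint 4: z + u = 3, and every other listed constraint is also met.

Satisfiable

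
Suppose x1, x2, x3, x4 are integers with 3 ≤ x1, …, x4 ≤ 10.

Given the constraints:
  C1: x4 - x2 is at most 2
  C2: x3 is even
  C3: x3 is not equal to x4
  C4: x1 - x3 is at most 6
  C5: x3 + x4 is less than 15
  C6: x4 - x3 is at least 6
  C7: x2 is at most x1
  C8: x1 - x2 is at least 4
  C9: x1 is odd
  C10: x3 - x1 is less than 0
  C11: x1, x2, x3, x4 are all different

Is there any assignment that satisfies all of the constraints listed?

Constraints 1, 4, 6, and 8 give x3 − x1 ≥ -6, x1 − x2 ≥ 4, x2 − x4 ≥ -2, x4 − x3 ≥ 6.
Adding all 4 inequalities: the left sides telescope to 0, and the right sides sum to (-6) + 4 + (-2) + 6 = 2. So 0 ≥ 2, which is false.

Unsatisfiable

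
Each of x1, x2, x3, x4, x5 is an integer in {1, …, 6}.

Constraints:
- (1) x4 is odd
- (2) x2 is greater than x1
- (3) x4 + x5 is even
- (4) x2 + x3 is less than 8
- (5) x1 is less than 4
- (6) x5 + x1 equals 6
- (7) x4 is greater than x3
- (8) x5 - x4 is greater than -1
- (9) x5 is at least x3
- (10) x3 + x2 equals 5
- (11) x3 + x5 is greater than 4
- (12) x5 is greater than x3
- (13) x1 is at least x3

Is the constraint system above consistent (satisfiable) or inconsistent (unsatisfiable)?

Satisfiable

One satisfying assignment is x1 = 1, x2 = 4, x3 = 1, x4 = 5, x5 = 5.
For the less obvious constraints — constraint 4: x2 + x3 = 5; constraint 6: x5 + x1 = 6; constraint 8: x5 - x4 = 0 — and the others hold by inspection.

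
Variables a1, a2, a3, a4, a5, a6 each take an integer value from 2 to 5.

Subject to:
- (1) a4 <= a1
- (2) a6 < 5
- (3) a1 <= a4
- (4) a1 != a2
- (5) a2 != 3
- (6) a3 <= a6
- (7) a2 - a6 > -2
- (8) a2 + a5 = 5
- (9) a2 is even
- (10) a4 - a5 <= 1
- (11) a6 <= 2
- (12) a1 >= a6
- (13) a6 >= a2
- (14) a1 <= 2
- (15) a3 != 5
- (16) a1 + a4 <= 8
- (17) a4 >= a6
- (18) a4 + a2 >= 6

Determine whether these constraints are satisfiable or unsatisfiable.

From constraints 1 and 14: a4 ≤ a1 ≤ 2. From constraints 11 and 13: a2 ≤ a6 ≤ 2. Hence a4 + a2 ≤ 4. But constraint 18 requires a4 + a2 ≥ 6, and 6 > 4. Contradiction.

Unsatisfiable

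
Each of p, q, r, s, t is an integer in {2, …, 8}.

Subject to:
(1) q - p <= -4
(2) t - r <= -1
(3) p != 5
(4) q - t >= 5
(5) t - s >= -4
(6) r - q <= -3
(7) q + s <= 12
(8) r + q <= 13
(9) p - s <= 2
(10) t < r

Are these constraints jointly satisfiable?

Unsatisfiable

Constraints 1, 2, 5, 6, and 9 give t − s ≥ -4, s − p ≥ -2, p − q ≥ 4, q − r ≥ 3, r − t ≥ 1.
Adding all 5 inequalities: the left sides telescope to 0, and the right sides sum to (-4) + (-2) + 4 + 3 + 1 = 2. So 0 ≥ 2, which is false.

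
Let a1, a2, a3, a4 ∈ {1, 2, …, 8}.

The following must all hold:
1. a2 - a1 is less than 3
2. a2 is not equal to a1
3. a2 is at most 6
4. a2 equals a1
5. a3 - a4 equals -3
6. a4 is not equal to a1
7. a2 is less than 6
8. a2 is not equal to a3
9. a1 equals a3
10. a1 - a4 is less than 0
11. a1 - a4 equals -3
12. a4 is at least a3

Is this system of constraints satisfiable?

From constraints 4 and 9, a2 = a1 = a3, so a2 = a3. But constraint 8 says a2 ≠ a3. Contradiction.

Unsatisfiable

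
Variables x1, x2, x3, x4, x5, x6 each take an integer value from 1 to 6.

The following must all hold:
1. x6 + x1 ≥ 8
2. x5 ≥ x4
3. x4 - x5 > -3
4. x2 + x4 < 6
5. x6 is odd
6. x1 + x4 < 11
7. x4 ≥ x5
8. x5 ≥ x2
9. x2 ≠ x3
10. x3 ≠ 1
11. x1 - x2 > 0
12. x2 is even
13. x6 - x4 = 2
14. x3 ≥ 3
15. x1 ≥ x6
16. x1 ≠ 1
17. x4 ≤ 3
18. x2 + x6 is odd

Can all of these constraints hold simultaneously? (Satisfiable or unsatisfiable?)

Satisfiable

Setting (x1, x2, x3, x4, x5, x6) = (5, 2, 4, 3, 3, 5) satisfies everything: constraint 1: x6 + x1 = 10; constraint 3: x4 - x5 = 0, and the others follow.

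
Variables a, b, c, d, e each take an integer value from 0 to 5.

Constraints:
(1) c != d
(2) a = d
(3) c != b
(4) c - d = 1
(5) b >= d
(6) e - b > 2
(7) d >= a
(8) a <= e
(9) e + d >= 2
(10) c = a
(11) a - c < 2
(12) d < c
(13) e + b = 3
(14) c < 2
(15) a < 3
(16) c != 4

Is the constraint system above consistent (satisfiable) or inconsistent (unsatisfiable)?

Unsatisfiable

From constraints 2 and 10, c = a = d, so c = d. But constraint 1 says c ≠ d. Contradiction.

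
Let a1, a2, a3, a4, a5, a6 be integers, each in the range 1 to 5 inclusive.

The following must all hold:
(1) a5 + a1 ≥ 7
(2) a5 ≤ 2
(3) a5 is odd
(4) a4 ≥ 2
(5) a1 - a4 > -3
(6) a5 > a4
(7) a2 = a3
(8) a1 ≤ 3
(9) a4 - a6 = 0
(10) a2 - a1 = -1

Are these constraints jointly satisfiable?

From constraint 2: a5 ≤ 2. From constraint 8: a1 ≤ 3. Hence a5 + a1 ≤ 5. But constraint 1 requires a5 + a1 ≥ 7, and 7 > 5. Contradiction.

Unsatisfiable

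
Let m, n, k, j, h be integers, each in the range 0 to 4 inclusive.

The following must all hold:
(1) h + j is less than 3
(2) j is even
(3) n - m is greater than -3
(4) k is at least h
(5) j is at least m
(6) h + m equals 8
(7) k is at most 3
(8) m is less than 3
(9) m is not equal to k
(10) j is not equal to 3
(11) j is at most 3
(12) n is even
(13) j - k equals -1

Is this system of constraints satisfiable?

Unsatisfiable

From constraints 4 and 7: h ≤ k ≤ 3. From constraints 5 and 11: m ≤ j ≤ 3. Hence h + m ≤ 6. But constraint 6 requires h + m = 8, and 8 > 6. Contradiction.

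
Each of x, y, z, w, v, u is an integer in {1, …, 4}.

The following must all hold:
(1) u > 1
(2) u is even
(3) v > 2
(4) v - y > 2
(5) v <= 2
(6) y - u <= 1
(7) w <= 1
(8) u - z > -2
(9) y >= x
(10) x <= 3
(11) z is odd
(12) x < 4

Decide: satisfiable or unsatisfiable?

Unsatisfiable

From constraint 3: v ≥ 3. From constraint 5: v ≤ 2. But 2 < 3, so no value of v works.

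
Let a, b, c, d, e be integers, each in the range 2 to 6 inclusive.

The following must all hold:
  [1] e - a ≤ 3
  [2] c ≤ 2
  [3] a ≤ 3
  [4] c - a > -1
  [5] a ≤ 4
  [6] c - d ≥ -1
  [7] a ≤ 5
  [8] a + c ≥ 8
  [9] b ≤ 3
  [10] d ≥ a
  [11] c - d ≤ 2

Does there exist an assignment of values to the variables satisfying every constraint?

From constraint 5: a ≤ 4. From constraint 2: c ≤ 2. Hence a + c ≤ 6. But constraint 8 requires a + c ≥ 8, and 8 > 6. Contradiction.

Unsatisfiable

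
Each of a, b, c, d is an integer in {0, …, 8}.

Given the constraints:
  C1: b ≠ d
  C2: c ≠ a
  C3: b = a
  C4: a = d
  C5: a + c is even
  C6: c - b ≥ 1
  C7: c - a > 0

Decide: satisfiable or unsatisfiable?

From constraints 3 and 4, b = a = d, so b = d. But constraint 1 says b ≠ d. Contradiction.

Unsatisfiable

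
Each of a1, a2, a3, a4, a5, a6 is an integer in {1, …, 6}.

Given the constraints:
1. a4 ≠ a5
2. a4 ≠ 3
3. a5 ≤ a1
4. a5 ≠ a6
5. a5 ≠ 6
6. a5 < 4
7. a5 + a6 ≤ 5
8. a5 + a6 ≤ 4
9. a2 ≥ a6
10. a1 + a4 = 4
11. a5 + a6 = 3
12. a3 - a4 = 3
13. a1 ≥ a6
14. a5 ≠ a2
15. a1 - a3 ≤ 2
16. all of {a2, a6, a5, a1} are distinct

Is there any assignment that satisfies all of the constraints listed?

Satisfiable

Try a1 = 3, a2 = 6, a3 = 4, a4 = 1, a5 = 2, a6 = 1.
Check constraint 7: a5 + a6 = 3; constraint 8: a5 + a6 = 3; constraint 10: a1 + a4 = 4. The remaining constraints are straightforward to verify.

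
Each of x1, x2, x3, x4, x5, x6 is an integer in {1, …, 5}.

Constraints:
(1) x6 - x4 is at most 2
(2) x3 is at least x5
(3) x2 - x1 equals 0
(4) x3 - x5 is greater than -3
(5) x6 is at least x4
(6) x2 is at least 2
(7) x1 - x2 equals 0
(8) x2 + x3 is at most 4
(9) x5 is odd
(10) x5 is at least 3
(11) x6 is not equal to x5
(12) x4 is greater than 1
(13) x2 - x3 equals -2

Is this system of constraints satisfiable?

From constraint 6: x2 ≥ 2. From constraints 2 and 10: x3 ≥ x5 ≥ 3. Hence x2 + x3 ≥ 5. But constraint 8 requires x2 + x3 ≤ 4, and 4 < 5. Contradiction.

Unsatisfiable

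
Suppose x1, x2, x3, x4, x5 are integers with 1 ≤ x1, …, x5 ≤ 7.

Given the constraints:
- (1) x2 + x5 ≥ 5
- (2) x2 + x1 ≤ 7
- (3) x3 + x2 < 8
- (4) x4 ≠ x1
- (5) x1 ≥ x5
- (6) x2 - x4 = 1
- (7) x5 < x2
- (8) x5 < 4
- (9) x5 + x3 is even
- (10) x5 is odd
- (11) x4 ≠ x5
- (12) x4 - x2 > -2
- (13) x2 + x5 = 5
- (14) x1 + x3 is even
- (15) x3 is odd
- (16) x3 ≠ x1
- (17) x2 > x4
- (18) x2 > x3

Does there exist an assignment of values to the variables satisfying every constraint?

Satisfiable

Setting (x1, x2, x3, x4, x5) = (1, 4, 3, 3, 1) satisfies everything: constraint 1: x2 + x5 = 5; constraint 2: x2 + x1 = 5, and the others follow.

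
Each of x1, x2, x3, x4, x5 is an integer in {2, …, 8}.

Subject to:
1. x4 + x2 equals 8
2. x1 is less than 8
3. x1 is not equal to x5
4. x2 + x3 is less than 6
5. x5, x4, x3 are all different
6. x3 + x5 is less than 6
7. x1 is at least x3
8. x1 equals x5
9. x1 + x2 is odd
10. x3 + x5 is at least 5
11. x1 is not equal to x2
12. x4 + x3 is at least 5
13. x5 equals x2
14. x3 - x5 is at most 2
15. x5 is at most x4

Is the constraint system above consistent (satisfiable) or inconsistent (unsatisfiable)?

Unsatisfiable

From constraints 8 and 13, x1 = x5 = x2, so x1 = x2. But constraint 11 says x1 ≠ x2. Contradiction.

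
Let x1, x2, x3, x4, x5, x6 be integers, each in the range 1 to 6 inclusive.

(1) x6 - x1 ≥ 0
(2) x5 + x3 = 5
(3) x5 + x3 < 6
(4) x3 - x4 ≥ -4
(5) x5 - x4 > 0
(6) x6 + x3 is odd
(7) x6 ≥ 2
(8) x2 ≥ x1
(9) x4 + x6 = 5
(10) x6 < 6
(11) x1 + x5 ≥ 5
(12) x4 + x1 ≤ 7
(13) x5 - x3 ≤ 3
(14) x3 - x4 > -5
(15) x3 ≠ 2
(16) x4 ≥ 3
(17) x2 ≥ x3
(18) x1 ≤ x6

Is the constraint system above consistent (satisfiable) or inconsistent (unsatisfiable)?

Take x1 = 1, x2 = 1, x3 = 1, x4 = 3, x5 = 4, x6 = 2. Then constraint 1: x6 - x1 = 1; constraint 2: x5 + x3 = 5; constraint 3: x5 + x3 = 5, and every other listed constraint is also met.

Satisfiable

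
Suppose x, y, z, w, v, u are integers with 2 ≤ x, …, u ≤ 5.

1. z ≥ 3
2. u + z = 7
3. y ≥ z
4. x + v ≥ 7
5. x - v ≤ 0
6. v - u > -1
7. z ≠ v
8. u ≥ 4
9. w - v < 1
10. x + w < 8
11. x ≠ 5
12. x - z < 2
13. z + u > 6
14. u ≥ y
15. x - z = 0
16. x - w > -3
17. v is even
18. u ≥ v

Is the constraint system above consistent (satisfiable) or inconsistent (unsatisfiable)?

Satisfiable

Try x = 3, y = 3, z = 3, w = 4, v = 4, u = 4.
Check constraint 2: u + z = 7; constraint 4: x + v = 7. The remaining constraints are straightforward to verify.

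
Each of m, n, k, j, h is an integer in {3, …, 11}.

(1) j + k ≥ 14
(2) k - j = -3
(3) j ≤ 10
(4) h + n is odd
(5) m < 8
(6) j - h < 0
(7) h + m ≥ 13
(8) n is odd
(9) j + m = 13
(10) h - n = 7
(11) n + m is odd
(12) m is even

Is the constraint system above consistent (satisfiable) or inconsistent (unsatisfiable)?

Satisfiable

Setting (m, n, k, j, h) = (4, 3, 6, 9, 10) satisfies everything: constraint 1: j + k = 15; constraint 2: k - j = -3, and the others follow.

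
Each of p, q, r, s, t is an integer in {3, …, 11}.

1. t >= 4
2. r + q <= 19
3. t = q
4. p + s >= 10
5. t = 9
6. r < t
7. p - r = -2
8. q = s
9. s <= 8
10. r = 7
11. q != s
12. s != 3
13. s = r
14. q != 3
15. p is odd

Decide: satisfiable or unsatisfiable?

Unsatisfiable

Constraint 5 fixes t = 9 and constraint 10 fixes r = 7. Constraints 3, 8, and 13 give t = q = s = r, so t = r. But 9 ≠ 7 — contradiction.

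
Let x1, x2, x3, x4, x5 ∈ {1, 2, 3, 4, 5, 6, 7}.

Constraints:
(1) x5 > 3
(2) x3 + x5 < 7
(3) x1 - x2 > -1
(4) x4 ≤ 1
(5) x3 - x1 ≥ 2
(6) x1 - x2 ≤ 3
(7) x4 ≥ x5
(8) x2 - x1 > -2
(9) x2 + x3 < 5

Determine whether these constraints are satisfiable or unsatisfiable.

From constraint 1: x5 ≥ 4. From constraints 4 and 7: x5 ≤ x4 and x4 ≤ 1, so x5 ≤ 1. But 1 < 4, so no value of x5 works.

Unsatisfiable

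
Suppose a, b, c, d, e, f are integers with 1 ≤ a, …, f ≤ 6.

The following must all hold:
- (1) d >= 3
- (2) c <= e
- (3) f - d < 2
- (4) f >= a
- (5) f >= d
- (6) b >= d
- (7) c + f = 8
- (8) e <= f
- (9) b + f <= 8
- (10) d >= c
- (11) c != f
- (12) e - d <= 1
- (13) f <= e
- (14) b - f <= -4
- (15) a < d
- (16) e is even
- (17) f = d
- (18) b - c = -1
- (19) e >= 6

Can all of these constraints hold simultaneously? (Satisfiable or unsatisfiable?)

From constraints 1 and 6: b ≥ d ≥ 3. From constraints 8 and 19: f ≥ e ≥ 6. Hence b + f ≥ 9. But constraint 9 requires b + f ≤ 8, and 8 < 9. Contradiction.

Unsatisfiable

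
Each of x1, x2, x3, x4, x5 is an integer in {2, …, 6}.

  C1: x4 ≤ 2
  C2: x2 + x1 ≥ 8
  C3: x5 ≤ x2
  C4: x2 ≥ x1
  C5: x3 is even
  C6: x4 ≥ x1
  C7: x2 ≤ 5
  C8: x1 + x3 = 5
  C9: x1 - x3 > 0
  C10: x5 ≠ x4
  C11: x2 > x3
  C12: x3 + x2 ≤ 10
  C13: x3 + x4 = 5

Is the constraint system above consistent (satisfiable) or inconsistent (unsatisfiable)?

From constraint 7: x2 ≤ 5. From constraints 1 and 6: x1 ≤ x4 ≤ 2. Hence x2 + x1 ≤ 7. But constraint 2 requires x2 + x1 ≥ 8, and 8 > 7. Contradiction.

Unsatisfiable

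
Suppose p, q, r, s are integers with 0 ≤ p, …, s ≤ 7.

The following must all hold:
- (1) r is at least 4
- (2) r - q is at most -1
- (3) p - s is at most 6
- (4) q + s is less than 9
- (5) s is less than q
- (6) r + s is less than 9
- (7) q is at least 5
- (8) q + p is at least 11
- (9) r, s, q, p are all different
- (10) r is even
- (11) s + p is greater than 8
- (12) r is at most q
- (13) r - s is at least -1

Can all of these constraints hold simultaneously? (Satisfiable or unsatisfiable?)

Satisfiable

One satisfying assignment is p = 6, q = 5, r = 4, s = 3.
For the less obvious constraints — constraint 2: r - q = -1; constraint 3: p - s = 3 — and the others hold by inspection.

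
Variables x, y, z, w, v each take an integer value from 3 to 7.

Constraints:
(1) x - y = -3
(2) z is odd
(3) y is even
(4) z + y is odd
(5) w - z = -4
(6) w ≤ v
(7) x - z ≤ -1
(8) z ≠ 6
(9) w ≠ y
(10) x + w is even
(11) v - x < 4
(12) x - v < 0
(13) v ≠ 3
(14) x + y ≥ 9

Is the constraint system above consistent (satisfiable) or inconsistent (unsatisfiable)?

Satisfiable

One satisfying assignment is x = 3, y = 6, z = 7, w = 3, v = 6.
For the less obvious constraints — constraint 1: x - y = -3; constraint 5: w - z = -4; constraint 7: x - z = -4 — and the others hold by inspection.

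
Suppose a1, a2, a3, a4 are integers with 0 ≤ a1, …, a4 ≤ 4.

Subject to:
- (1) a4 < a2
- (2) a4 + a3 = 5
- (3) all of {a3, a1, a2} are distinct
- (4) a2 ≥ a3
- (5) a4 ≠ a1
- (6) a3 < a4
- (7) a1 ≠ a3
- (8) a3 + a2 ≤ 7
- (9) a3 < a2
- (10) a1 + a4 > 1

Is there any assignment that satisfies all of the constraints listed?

Take a1 = 0, a2 = 4, a3 = 2, a4 = 3. Then constraint 2: a4 + a3 = 5; constraint 8: a3 + a2 = 6, and every other listed constraint is also met.

Satisfiable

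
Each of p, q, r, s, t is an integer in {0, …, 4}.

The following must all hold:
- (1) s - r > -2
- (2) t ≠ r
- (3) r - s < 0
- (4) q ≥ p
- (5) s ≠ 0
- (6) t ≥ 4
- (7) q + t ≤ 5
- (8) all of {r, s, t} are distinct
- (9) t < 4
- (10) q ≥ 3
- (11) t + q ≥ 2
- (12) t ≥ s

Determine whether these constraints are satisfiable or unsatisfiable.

Unsatisfiable

From constraint 10: q ≥ 3. From constraint 6: t ≥ 4. Hence q + t ≥ 7. But constraint 7 requires q + t ≤ 5, and 5 < 7. Contradiction.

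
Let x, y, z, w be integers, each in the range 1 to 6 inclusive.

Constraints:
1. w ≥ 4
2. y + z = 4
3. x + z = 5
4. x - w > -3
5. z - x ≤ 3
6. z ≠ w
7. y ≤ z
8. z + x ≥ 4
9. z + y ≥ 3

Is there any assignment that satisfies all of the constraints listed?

Try x = 2, y = 1, z = 3, w = 4.
Check constraint 2: y + z = 4; constraint 3: x + z = 5. The remaining constraints are straightforward to verify.

Satisfiable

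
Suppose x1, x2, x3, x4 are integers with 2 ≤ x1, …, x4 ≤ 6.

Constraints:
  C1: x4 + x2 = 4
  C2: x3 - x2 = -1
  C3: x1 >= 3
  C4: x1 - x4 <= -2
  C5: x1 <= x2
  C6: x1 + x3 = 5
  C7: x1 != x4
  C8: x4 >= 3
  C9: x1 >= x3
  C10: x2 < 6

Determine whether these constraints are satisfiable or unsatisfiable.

From constraint 8: x4 ≥ 3. From constraints 3 and 5: x2 ≥ x1 ≥ 3. Hence x4 + x2 ≥ 6. But constraint 1 requires x4 + x2 = 4, and 4 < 6. Contradiction.

Unsatisfiable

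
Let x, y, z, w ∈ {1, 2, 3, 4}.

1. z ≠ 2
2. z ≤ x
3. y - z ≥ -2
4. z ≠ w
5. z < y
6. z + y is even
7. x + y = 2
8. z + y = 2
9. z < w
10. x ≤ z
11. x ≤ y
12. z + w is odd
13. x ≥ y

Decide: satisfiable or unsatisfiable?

Constraints 5, 10, and 13 give z < y, y ≤ x, x ≤ z. Chaining: z < y ≤ x ≤ z, which forces z < z — impossible.

Unsatisfiable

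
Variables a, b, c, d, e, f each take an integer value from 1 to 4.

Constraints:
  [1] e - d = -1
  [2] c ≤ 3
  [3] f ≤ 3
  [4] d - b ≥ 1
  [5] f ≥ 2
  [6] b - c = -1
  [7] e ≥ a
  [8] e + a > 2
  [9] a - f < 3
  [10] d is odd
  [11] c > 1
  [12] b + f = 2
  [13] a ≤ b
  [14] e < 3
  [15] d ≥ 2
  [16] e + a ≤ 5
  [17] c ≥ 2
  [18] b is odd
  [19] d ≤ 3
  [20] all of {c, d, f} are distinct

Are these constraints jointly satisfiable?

Unsatisfiable

Constraints 2, 3, 5, 15, 17, and 19 confine each of c, d, f to the 2 values {2, 3}.
Constraint 20 requires all 3 of them to be distinct, but only 2 values are available — impossible by the pigeonhole principle.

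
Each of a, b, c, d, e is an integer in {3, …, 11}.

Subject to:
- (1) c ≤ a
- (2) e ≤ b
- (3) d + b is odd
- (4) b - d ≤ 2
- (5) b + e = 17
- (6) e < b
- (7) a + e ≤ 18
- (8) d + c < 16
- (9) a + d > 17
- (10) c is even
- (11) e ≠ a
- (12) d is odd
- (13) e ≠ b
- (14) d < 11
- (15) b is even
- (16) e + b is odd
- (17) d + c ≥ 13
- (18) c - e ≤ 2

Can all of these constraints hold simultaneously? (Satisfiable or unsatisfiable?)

Try a = 9, b = 10, c = 6, d = 9, e = 7.
Check constraint 4: b - d = 1; constraint 5: b + e = 17; constraint 7: a + e = 16. The remaining constraints are straightforward to verify.

Satisfiable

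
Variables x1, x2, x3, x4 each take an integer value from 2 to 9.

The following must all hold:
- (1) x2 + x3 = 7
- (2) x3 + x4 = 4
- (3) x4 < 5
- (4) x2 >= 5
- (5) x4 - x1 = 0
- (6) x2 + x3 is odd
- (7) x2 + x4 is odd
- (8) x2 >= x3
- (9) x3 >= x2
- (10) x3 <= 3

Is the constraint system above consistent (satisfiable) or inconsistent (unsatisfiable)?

Unsatisfiable

From constraints 4 and 9: x3 ≥ x2 and x2 ≥ 5, so x3 ≥ 5. From constraint 10: x3 ≤ 3. But 3 < 5, so no value of x3 works.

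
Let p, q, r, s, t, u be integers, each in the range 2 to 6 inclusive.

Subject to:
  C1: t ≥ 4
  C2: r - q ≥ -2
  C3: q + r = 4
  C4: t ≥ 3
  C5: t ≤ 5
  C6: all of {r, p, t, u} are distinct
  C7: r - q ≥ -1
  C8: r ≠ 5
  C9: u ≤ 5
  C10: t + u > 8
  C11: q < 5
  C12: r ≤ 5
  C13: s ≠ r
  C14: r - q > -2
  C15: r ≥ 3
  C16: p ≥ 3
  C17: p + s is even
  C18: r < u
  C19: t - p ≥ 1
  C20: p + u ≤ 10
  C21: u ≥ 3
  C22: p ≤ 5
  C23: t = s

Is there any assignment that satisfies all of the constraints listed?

Constraints 4, 5, 9, 12, 15, 16, 21, and 22 confine each of r, p, t, u to the 3 values {3, …, 5}.
Constraint 6 requires all 4 of them to be distinct, but only 3 values are available — impossible by the pigeonhole principle.

Unsatisfiable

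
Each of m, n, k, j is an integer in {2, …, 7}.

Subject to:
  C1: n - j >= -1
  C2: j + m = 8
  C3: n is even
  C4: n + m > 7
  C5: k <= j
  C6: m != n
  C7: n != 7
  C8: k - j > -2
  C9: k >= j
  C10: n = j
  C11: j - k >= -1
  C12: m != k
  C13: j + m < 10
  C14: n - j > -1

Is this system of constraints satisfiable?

Satisfiable

Take m = 6, n = 2, k = 2, j = 2. Then constraint 1: n - j = 0; constraint 2: j + m = 8; constraint 4: n + m = 8, and every other listed constraint is also met.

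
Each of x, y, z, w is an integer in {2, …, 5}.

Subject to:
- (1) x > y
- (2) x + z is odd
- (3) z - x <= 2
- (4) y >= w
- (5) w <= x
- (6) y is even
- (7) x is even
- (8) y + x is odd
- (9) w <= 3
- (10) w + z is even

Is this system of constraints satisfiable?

Constraint 6 makes y even and constraint 7 makes x even, so y + x must be even. Constraint 8 says y + x is odd — contradiction.

Unsatisfiable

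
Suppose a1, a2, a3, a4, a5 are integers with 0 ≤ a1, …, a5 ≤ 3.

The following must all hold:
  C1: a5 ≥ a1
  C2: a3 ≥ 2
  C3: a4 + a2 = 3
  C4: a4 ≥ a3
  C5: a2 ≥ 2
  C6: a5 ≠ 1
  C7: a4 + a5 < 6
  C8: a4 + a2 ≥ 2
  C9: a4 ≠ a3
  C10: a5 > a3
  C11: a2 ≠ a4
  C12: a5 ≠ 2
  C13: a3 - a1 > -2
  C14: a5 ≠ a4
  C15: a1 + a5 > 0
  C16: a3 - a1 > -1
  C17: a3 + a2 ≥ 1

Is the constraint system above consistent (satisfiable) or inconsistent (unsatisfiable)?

From constraints 2 and 4: a4 ≥ a3 ≥ 2. From constraint 5: a2 ≥ 2. Hence a4 + a2 ≥ 4. But constraint 3 requires a4 + a2 = 3, and 3 < 4. Contradiction.

Unsatisfiable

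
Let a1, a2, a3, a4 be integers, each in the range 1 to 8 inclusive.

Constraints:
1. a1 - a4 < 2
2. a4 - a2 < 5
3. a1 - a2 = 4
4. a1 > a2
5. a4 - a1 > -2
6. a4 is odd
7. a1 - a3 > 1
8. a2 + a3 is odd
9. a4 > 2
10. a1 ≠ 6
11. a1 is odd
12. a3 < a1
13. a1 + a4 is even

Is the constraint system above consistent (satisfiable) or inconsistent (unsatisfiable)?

Take a1 = 5, a2 = 1, a3 = 2, a4 = 5. Then constraint 1: a1 - a4 = 0; constraint 2: a4 - a2 = 4; constraint 3: a1 - a2 = 4, and every other listed constraint is also met.

Satisfiable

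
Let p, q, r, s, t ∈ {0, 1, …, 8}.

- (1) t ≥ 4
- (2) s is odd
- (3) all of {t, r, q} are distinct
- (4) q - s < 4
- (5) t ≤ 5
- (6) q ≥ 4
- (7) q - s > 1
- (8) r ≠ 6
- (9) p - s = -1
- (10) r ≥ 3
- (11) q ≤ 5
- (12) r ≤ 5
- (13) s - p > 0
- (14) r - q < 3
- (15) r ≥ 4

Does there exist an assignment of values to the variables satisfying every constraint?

Unsatisfiable

Constraints 1, 5, 6, 11, 12, and 15 confine each of t, r, q to the 2 values {4, 5}.
Constraint 3 requires all 3 of them to be distinct, but only 2 values are available — impossible by the pigeonhole principle.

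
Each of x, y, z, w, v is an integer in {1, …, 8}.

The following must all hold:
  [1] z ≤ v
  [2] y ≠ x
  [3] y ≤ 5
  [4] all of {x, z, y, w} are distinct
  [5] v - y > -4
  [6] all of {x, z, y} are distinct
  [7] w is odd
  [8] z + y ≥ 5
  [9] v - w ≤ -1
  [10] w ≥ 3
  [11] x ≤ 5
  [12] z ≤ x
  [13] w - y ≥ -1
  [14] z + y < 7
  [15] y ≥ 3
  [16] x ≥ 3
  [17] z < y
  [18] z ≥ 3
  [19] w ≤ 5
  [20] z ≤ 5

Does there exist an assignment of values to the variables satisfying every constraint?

Constraints 3, 10, 11, 15, 16, 18, 19, and 20 confine each of x, z, y, w to the 3 values {3, …, 5}.
Constraint 4 requires all 4 of them to be distinct, but only 3 values are available — impossible by the pigeonhole principle.

Unsatisfiable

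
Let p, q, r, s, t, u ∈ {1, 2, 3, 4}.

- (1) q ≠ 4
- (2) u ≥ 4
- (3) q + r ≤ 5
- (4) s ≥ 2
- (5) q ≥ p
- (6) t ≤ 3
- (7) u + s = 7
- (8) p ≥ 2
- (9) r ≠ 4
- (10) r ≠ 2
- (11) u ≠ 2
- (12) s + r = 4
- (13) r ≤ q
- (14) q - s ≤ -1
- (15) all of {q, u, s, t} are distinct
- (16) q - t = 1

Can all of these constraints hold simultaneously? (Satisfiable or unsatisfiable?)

Try p = 2, q = 2, r = 1, s = 3, t = 1, u = 4.
Check constraint 3: q + r = 3; constraint 7: u + s = 7; constraint 12: s + r = 4. The remaining constraints are straightforward to verify.

Satisfiable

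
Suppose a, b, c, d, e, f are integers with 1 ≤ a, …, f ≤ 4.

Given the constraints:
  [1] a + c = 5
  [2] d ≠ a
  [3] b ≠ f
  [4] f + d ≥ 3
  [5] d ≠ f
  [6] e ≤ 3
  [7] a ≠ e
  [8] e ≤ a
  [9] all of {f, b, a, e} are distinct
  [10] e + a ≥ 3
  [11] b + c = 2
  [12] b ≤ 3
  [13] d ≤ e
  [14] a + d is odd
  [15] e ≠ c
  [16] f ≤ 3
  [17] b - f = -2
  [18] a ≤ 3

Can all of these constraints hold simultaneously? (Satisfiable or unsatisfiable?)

Unsatisfiable

Constraints 6, 12, 16, and 18 confine each of f, b, a, e to the 3 values {1, …, 3} (the domain already gives each ≥ 1).
Constraint 9 requires all 4 of them to be distinct, but only 3 values are available — impossible by the pigeonhole principle.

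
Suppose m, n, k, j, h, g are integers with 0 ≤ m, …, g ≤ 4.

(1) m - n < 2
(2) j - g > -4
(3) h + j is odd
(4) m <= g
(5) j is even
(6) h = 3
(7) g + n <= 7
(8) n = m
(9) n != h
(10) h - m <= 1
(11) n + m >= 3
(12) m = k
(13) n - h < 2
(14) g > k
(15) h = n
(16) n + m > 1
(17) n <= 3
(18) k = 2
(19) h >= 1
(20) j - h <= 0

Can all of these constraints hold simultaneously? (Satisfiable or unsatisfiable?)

Constraint 6 fixes h = 3 and constraint 18 fixes k = 2. Constraints 8, 12, and 15 give h = n = m = k, so h = k. But 3 ≠ 2 — contradiction.

Unsatisfiable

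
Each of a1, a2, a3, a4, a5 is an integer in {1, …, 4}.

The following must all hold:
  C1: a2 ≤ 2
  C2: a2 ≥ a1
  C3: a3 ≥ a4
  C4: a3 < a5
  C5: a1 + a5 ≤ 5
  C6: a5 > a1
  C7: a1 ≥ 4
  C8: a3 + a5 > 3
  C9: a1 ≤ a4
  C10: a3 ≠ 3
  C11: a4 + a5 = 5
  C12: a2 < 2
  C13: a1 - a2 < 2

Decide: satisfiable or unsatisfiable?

Unsatisfiable

From constraints 2 and 7: a2 ≥ a1 and a1 ≥ 4, so a2 ≥ 4. From constraint 12: a2 ≤ 1. But 1 < 4, so no value of a2 works.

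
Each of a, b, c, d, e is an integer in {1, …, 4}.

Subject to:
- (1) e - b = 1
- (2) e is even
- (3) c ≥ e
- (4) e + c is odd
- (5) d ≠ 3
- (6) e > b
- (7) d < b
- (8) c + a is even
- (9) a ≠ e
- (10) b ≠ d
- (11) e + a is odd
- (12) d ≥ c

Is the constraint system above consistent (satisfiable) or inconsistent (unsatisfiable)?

Constraints 3, 6, 7, and 12 give b < e, e ≤ c, c ≤ d, d < b. Chaining: b < e ≤ c ≤ d < b, which forces b < b — impossible.

Unsatisfiable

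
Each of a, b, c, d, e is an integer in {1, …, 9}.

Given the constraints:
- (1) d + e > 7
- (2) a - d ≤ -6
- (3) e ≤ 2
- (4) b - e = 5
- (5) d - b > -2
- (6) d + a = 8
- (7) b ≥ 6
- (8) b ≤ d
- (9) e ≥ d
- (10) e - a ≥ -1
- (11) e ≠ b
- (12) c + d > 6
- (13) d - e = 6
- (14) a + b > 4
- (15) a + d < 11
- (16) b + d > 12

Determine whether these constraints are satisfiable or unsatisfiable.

From constraints 7 and 8: d ≥ b and b ≥ 6, so d ≥ 6. From constraints 3 and 9: d ≤ e and e ≤ 2, so d ≤ 2. But 2 < 6, so no value of d works.

Unsatisfiable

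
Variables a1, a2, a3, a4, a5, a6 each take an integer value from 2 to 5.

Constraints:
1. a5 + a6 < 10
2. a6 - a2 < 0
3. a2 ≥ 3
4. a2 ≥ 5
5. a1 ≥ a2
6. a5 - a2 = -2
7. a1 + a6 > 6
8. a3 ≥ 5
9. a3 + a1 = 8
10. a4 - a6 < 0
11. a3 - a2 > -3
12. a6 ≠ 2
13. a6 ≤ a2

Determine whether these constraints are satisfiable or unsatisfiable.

From constraint 8: a3 ≥ 5. From constraints 4 and 5: a1 ≥ a2 ≥ 5. Hence a3 + a1 ≥ 10. But constraint 9 requires a3 + a1 = 8, and 8 < 10. Contradiction.

Unsatisfiable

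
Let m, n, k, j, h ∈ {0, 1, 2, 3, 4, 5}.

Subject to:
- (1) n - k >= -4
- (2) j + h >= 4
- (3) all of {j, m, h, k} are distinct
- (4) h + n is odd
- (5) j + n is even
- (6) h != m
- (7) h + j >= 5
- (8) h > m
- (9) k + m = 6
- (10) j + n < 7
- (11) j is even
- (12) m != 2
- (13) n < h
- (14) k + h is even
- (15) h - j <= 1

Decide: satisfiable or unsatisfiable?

The assignment m = 1, n = 2, k = 5, j = 2, h = 3 works:
  constraint 1 holds since n - k = -3.
  constraint 2 holds since j + h = 5.
The rest check out directly.

Satisfiable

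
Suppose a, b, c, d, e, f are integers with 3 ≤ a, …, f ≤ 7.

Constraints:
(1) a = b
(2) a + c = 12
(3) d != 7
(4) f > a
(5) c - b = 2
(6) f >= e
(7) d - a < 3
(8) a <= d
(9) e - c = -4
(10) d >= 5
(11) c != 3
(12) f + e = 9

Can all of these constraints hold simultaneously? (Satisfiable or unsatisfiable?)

Satisfiable

One satisfying assignment is a = 5, b = 5, c = 7, d = 6, e = 3, f = 6.
For the less obvious constraints — constraint 2: a + c = 12; constraint 5: c - b = 2; constraint 7: d - a = 1 — and the others hold by inspection.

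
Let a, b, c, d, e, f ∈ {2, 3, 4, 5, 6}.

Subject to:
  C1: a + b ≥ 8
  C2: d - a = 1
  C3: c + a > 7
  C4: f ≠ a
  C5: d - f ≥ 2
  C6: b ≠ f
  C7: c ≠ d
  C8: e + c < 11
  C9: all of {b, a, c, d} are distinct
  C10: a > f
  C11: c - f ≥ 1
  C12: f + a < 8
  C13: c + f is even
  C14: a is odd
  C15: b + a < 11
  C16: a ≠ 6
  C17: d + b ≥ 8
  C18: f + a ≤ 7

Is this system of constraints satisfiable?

Satisfiable

Setting (a, b, c, d, e, f) = (3, 5, 6, 4, 4, 2) satisfies everything: constraint 1: a + b = 8; constraint 2: d - a = 1; constraint 3: c + a = 9, and the others follow.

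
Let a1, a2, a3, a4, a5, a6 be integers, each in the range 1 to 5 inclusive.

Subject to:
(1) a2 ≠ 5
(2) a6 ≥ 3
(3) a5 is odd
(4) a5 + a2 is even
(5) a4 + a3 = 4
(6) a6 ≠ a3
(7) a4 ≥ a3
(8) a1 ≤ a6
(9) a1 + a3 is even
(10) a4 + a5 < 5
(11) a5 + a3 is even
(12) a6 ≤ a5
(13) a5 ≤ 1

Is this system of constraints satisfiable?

From constraint 2: a6 ≥ 3. From constraints 12 and 13: a6 ≤ a5 and a5 ≤ 1, so a6 ≤ 1. But 1 < 3, so no value of a6 works.

Unsatisfiable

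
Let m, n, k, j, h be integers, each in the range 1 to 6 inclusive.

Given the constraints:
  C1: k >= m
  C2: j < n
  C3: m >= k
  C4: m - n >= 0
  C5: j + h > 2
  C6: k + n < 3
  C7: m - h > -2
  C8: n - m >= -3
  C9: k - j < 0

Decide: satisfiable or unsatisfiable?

Unsatisfiable

Constraints 1, 2, 4, and 9 give m ≤ k, k < j, j < n, n ≤ m. Chaining: m ≤ k < j < n ≤ m, which forces m < m — impossible.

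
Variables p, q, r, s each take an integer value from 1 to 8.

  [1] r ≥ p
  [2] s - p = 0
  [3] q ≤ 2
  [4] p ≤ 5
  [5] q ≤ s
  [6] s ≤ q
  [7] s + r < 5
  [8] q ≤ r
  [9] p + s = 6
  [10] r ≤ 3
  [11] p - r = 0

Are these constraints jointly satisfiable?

From constraints 1 and 10: p ≤ r ≤ 3. From constraints 3 and 6: s ≤ q ≤ 2. Hence p + s ≤ 5. But constraint 9 requires p + s = 6, and 6 > 5. Contradiction.

Unsatisfiable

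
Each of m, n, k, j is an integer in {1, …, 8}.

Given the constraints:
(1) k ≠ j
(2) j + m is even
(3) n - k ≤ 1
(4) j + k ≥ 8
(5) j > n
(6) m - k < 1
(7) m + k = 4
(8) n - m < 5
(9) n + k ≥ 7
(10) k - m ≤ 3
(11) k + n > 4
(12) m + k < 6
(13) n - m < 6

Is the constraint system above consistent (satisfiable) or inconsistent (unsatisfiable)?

Satisfiable

One satisfying assignment is m = 1, n = 4, k = 3, j = 7.
For the less obvious constraints — constraint 3: n - k = 1; constraint 4: j + k = 10; constraint 6: m - k = -2 — and the others hold by inspection.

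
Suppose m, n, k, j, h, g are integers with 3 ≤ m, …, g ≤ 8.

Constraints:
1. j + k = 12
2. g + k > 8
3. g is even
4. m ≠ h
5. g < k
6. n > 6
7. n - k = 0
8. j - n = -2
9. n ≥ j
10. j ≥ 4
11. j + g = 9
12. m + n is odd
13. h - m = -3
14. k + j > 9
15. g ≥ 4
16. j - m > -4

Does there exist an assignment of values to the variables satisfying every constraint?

The assignment m = 6, n = 7, k = 7, j = 5, h = 3, g = 4 works:
  constraint 1 holds since j + k = 12.
  constraint 2 holds since g + k = 11.
  constraint 7 holds since n - k = 0.
The rest check out directly.

Satisfiable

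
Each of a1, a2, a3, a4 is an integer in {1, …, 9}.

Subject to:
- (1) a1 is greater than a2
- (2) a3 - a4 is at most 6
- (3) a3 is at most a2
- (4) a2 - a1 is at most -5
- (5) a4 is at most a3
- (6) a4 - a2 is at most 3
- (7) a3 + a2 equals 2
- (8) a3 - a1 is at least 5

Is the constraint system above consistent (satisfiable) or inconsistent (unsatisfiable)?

Unsatisfiable

Constraints 2, 4, 6, and 8 give a1 − a2 ≥ 5, a2 − a4 ≥ -3, a4 − a3 ≥ -6, a3 − a1 ≥ 5.
Adding all 4 inequalities: the left sides telescope to 0, and the right sides sum to 5 + (-3) + (-6) + 5 = 1. So 0 ≥ 1, which is false.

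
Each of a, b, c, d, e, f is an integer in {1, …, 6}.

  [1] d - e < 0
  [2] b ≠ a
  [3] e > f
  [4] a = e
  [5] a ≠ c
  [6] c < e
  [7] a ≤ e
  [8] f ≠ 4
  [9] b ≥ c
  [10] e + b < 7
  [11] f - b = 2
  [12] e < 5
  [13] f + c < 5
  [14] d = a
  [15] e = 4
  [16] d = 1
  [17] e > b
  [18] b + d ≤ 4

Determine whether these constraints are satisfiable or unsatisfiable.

Constraint 16 fixes d = 1 and constraint 15 fixes e = 4. Constraints 4 and 14 give d = a = e, so d = e. But 1 ≠ 4 — contradiction.

Unsatisfiable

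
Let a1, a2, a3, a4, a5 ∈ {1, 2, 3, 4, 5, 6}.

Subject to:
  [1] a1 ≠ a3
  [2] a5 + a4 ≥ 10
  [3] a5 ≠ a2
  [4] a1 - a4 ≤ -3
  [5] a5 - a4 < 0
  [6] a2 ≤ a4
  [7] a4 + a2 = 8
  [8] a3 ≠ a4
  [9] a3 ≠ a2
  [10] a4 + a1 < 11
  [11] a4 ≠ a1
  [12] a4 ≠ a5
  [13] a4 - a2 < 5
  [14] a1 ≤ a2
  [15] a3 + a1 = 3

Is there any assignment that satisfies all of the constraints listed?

Satisfiable

Try a1 = 2, a2 = 2, a3 = 1, a4 = 6, a5 = 4.
Check constraint 2: a5 + a4 = 10; constraint 4: a1 - a4 = -4. The remaining constraints are straightforward to verify.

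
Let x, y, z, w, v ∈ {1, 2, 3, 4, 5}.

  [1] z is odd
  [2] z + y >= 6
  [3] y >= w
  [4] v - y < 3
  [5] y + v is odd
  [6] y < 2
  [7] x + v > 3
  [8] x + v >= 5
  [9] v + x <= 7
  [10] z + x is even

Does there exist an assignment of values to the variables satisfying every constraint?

Take x = 3, y = 1, z = 5, w = 1, v = 2. Then constraint 2: z + y = 6; constraint 4: v - y = 1; constraint 7: x + v = 5, and every other listed constraint is also met.

Satisfiable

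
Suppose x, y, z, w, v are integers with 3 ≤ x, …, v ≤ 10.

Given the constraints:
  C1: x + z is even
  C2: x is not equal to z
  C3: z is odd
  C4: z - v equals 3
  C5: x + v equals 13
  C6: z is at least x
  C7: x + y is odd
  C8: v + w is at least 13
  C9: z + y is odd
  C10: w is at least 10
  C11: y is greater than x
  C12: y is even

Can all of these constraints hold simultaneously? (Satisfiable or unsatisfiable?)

One satisfying assignment is x = 7, y = 10, z = 9, w = 10, v = 6.
For the less obvious constraints — constraint 4: z - v = 3; constraint 5: x + v = 13; constraint 8: v + w = 16 — and the others hold by inspection.

Satisfiable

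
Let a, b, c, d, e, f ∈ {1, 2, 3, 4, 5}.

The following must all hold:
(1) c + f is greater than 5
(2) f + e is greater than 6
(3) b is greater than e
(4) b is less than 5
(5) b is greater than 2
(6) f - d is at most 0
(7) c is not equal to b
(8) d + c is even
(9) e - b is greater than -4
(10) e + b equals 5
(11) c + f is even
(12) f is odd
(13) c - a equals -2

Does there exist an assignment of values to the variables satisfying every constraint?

Satisfiable

Setting (a, b, c, d, e, f) = (3, 3, 1, 5, 2, 5) satisfies everything: constraint 1: c + f = 6; constraint 2: f + e = 7; constraint 6: f - d = 0, and the others follow.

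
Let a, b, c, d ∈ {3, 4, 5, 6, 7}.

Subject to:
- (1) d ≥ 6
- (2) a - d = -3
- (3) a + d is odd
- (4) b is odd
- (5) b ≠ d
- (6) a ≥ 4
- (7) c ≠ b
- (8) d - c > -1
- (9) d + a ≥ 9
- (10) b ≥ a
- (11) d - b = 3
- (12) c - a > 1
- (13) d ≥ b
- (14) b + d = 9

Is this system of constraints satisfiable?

Unsatisfiable

From constraints 6 and 10: b ≥ a ≥ 4. From constraint 1: d ≥ 6. Hence b + d ≥ 10. But constraint 14 requires b + d = 9, and 9 < 10. Contradiction.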